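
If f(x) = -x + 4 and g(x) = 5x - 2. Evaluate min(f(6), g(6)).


f(6) = -2
g(6) = 28
min = -2

-2


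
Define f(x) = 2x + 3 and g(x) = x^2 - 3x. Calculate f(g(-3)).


39


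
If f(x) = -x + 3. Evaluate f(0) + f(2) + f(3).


f(0) = 3
f(2) = 1
f(3) = 0
Sum = 4

4


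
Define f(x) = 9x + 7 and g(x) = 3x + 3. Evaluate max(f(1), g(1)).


f(1) = 16
g(1) = 6
max = 16

16


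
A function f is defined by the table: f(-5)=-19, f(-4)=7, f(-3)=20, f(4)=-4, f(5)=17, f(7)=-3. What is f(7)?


Reading from the table at x = 7

-3


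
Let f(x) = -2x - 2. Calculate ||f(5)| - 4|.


f(5) = -12
|-12| = 12
|12 - 4| = 8

8


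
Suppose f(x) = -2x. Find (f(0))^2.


f(0) = 0
(0)^2 = 0

0


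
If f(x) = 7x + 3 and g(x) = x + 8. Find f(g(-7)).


g(-7) = 1
f(1) = 10

10


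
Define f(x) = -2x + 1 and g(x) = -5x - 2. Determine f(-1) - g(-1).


f(-1) = 3
g(-1) = 3
Difference = 0

0


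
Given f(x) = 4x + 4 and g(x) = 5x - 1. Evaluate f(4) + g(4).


f(4) = 20
g(4) = 19
Sum = 39

39


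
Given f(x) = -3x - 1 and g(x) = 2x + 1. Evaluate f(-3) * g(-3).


-40


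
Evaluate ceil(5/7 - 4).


-3


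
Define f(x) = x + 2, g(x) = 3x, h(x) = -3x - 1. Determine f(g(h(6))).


-55


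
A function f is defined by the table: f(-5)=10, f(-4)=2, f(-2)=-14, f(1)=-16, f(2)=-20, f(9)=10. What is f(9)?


Reading from the table at x = 9

10


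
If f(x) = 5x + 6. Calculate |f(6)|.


36


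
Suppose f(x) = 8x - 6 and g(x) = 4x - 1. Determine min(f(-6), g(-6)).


-54


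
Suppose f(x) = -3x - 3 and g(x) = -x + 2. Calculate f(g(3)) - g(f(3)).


f(g(3)) = 0
g(f(3)) = 14
Difference = -14

-14


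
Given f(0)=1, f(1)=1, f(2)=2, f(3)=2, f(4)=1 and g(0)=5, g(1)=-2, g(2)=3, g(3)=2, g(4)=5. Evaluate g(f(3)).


f(3) = 2
g(2) = 3

3


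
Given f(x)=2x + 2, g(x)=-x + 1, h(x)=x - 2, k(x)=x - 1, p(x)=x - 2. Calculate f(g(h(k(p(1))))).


12


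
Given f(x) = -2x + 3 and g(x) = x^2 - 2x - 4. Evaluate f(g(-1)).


g(-1) = -1
f(-1) = 5

5


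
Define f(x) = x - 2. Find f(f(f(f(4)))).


f(4) = 2
f(2) = 0
f(0) = -2
f(-2) = -4

-4


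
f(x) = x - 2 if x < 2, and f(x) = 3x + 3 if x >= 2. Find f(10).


10 satisfies x >= 2
f(10) = 33

33


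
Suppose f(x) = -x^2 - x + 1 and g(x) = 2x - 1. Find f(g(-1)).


g(-1) = -3
f(-3) = (-1)*(-3)^2 - 1*(-3) + 1 = -5

-5


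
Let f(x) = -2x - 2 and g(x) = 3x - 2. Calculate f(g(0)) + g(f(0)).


f(g(0)) = 2
g(f(0)) = -8
Sum = -6

-6


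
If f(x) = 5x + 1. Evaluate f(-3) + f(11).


f(-3) = -14
f(11) = 56
Sum = 42

42


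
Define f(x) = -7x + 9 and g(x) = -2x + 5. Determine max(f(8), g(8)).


f(8) = -47
g(8) = -11
max = -11

-11


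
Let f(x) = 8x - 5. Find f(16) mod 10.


3


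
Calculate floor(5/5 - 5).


5/5 = 1
1 - 5 = -4
floor(-4) = -4

-4


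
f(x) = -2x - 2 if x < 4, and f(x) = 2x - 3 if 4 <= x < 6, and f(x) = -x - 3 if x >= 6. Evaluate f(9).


9 satisfies x >= 6
f(9) = -12

-12


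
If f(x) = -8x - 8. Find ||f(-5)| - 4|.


f(-5) = 32
|32| = 32
|32 - 4| = 28

28


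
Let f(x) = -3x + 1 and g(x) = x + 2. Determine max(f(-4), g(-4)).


13


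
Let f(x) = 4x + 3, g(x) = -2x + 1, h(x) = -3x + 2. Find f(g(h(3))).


h(3) = -7
g(-7) = 15
f(15) = 63

63


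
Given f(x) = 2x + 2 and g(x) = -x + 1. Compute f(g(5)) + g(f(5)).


f(g(5)) = -6
g(f(5)) = -11
Sum = -17

-17


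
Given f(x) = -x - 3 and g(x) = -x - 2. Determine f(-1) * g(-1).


f(-1) = -2
g(-1) = -1
Product = 2

2


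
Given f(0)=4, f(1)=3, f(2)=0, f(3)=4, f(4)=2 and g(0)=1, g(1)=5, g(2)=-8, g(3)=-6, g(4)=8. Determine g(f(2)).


f(2) = 0
g(0) = 1

1


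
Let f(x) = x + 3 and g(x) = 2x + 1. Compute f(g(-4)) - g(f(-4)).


f(g(-4)) = -4
g(f(-4)) = -1
Difference = -3

-3


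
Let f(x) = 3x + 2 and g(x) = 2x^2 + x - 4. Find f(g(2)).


g(2) = 6
f(6) = 20

20


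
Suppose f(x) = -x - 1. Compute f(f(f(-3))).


f(-3) = 2
f(2) = -3
f(-3) = 2

2


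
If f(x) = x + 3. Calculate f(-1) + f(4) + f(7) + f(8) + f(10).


f(-1) = 2
f(4) = 7
f(7) = 10
f(8) = 11
f(10) = 13
Sum = 43

43


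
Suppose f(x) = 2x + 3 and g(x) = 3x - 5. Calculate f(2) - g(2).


f(2) = 7
g(2) = 1
Difference = 6

6


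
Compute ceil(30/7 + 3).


30/7 = 4.2857
4.2857 + 3 = 7.2857
ceil(7.2857) = 8

8


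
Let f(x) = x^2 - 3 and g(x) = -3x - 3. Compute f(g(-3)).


33


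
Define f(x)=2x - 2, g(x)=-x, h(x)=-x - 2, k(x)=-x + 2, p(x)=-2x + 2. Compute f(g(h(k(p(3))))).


p(3) = -4
k(-4) = 6
h(6) = -8
g(-8) = 8
f(8) = 14

14


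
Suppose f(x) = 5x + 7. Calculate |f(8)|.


47


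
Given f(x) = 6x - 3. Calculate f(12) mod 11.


f(12) = 69
69 mod 11 = 3

3


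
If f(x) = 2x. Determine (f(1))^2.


f(1) = 2
(2)^2 = 4

4


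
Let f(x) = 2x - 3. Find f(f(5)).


f(5) = 7
f(7) = 11

11


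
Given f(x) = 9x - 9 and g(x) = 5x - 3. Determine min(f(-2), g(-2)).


-27


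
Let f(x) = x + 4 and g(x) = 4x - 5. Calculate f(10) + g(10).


49


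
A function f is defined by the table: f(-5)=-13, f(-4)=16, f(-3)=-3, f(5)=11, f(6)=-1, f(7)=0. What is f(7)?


Reading from the table at x = 7

0


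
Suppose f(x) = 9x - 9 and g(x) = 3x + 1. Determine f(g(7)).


g(7) = 22
f(22) = 189

189


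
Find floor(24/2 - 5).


24/2 = 12
12 - 5 = 7
floor(7) = 7

7


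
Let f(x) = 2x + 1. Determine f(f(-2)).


-5


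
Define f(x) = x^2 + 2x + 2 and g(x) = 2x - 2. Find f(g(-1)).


g(-1) = -4
f(-4) = 1*(-4)^2 + 2*(-4) + 2 = 10

10


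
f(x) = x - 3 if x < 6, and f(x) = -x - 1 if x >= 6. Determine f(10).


-11


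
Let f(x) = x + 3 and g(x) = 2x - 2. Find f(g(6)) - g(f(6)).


-3


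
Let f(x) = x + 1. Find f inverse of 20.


Solve x + 1 = 20
x = (20 - 1) / 1 = 19

19


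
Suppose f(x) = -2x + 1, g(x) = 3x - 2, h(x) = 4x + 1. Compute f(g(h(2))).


h(2) = 9
g(9) = 25
f(25) = -49

-49


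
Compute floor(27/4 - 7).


27/4 = 6.75
6.75 - 7 = -0.25
floor(-0.25) = -1

-1


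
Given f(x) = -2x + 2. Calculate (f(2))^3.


-8


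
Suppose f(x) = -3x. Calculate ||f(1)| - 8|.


f(1) = -3
|-3| = 3
|3 - 8| = 5

5


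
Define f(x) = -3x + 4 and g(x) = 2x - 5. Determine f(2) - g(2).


f(2) = -2
g(2) = -1
Difference = -1

-1


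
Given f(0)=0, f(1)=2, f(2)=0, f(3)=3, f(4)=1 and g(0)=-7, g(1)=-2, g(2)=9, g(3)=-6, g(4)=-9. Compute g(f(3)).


f(3) = 3
g(3) = -6

-6


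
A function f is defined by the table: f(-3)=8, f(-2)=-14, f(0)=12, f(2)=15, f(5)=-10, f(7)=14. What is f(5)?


Reading from the table at x = 5

-10


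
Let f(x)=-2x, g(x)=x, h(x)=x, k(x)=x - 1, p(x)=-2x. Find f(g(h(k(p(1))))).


p(1) = -2
k(-2) = -3
h(-3) = -3
g(-3) = -3
f(-3) = 6

6


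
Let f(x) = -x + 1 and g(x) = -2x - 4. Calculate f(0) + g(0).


f(0) = 1
g(0) = -4
Sum = -3

-3


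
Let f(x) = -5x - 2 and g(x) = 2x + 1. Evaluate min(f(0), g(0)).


f(0) = -2
g(0) = 1
min = -2

-2


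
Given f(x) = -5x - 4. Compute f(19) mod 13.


f(19) = -99
-99 mod 13 = 5

5


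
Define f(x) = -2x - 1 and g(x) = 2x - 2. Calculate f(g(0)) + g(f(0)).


f(g(0)) = 3
g(f(0)) = -4
Sum = -1

-1


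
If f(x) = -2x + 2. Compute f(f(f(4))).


-26


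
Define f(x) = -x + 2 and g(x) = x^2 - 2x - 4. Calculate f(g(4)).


-2


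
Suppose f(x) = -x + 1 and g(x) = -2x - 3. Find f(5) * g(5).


f(5) = -4
g(5) = -13
Product = 52

52


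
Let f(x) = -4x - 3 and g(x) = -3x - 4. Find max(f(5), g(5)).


f(5) = -23
g(5) = -19
max = -19

-19


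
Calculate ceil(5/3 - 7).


5/3 = 1.6667
1.6667 - 7 = -5.3333
ceil(-5.3333) = -5

-5


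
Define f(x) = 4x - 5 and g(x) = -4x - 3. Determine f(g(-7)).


95


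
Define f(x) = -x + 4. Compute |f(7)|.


f(7) = -3
|-3| = 3

3


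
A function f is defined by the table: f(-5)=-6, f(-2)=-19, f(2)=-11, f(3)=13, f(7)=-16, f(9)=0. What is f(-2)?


Reading from the table at x = -2

-19


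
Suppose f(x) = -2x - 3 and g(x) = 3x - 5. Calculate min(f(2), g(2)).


f(2) = -7
g(2) = 1
min = -7

-7


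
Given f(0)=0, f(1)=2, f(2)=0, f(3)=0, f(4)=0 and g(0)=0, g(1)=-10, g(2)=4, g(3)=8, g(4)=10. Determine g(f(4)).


f(4) = 0
g(0) = 0

0


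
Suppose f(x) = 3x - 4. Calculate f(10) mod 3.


f(10) = 26
26 mod 3 = 2

2


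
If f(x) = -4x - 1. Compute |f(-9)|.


35


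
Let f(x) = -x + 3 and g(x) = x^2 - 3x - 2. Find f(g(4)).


1


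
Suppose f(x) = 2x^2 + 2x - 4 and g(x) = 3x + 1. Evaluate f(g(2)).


g(2) = 7
f(7) = 2*(7)^2 + 2*(7) - 4 = 108

108


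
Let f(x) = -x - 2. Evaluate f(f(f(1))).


f(1) = -3
f(-3) = 1
f(1) = -3

-3


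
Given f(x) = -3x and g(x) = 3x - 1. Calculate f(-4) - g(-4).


25


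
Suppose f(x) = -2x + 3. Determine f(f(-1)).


f(-1) = 5
f(5) = -7

-7


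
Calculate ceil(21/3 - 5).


2


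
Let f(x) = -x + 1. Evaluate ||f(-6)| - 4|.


f(-6) = 7
|7| = 7
|7 - 4| = 3

3


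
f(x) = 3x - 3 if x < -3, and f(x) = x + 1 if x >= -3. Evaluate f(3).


3 satisfies x >= -3
f(3) = 4

4


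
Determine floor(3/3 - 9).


3/3 = 1
1 - 9 = -8
floor(-8) = -8

-8


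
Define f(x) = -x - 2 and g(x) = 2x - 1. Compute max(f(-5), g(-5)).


f(-5) = 3
g(-5) = -11
max = 3

3


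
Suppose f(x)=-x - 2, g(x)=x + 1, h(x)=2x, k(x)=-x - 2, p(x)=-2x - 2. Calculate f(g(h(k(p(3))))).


p(3) = -8
k(-8) = 6
h(6) = 12
g(12) = 13
f(13) = -15

-15


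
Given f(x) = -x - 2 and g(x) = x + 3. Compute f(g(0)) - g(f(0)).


f(g(0)) = -5
g(f(0)) = 1
Difference = -6

-6


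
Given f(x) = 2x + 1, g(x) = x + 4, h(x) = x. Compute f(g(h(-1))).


h(-1) = -1
g(-1) = 3
f(3) = 7

7


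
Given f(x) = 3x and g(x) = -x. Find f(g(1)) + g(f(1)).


f(g(1)) = -3
g(f(1)) = -3
Sum = -6

-6


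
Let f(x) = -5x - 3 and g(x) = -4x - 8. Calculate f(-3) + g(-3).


f(-3) = 12
g(-3) = 4
Sum = 16

16


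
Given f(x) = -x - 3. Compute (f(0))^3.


-27


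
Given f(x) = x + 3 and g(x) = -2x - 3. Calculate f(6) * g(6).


f(6) = 9
g(6) = -15
Product = -135

-135


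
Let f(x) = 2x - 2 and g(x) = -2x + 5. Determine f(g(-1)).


g(-1) = 7
f(7) = 12

12


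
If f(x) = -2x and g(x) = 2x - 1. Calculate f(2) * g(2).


f(2) = -4
g(2) = 3
Product = -12

-12


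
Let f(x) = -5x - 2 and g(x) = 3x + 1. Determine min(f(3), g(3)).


f(3) = -17
g(3) = 10
min = -17

-17


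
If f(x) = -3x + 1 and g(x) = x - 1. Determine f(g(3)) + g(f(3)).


f(g(3)) = -5
g(f(3)) = -9
Sum = -14

-14


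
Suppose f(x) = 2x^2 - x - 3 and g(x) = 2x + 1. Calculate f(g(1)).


g(1) = 3
f(3) = 2*(3)^2 - 1*(3) - 3 = 12

12


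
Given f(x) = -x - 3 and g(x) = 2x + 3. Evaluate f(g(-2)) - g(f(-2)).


f(g(-2)) = -2
g(f(-2)) = 1
Difference = -3

-3


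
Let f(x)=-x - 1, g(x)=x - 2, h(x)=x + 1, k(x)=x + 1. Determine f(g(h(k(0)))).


-1


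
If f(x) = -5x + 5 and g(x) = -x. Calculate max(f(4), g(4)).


f(4) = -15
g(4) = -4
max = -4

-4


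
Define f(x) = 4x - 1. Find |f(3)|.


11


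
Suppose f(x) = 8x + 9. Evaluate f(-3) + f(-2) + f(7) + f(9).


124


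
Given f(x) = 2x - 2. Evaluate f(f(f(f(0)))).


f(0) = -2
f(-2) = -6
f(-6) = -14
f(-14) = -30

-30


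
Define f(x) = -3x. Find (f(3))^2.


f(3) = -9
(-9)^2 = 81

81


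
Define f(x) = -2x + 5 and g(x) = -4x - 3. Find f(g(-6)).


g(-6) = 21
f(21) = -37

-37


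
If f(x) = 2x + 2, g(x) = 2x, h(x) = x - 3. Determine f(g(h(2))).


h(2) = -1
g(-1) = -2
f(-2) = -2

-2


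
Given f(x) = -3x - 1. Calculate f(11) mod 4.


f(11) = -34
-34 mod 4 = 2

2


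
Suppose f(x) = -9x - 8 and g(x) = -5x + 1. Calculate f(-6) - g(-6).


f(-6) = 46
g(-6) = 31
Difference = 15

15


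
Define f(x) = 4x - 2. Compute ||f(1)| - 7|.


f(1) = 2
|2| = 2
|2 - 7| = 5

5


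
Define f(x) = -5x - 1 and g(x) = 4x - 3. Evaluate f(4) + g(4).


-8


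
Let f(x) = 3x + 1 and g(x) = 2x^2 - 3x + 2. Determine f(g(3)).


g(3) = 11
f(11) = 34

34


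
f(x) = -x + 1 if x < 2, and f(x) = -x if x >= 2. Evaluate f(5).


5 satisfies x >= 2
f(5) = -5

-5


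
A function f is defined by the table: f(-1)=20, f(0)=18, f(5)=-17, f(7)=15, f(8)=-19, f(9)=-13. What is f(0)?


Reading from the table at x = 0

18


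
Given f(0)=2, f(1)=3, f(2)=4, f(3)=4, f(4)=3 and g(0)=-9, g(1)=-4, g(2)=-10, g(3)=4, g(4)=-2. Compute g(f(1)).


f(1) = 3
g(3) = 4

4


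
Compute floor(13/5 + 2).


13/5 = 2.6
2.6 + 2 = 4.6
floor(4.6) = 4

4


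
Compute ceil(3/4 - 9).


3/4 = 0.75
0.75 - 9 = -8.25
ceil(-8.25) = -8

-8


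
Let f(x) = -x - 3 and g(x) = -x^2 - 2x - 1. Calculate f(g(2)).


g(2) = -9
f(-9) = 6

6


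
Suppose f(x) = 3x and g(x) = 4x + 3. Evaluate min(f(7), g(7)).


21


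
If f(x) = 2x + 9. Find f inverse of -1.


Solve 2x + 9 = -1
x = (-1 - 9) / 2 = -5

-5


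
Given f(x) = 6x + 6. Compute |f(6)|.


42


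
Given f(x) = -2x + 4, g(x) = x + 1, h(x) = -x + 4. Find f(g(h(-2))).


h(-2) = 6
g(6) = 7
f(7) = -10

-10


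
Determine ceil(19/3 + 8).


15


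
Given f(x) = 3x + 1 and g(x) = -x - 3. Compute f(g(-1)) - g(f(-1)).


f(g(-1)) = -5
g(f(-1)) = -1
Difference = -4

-4


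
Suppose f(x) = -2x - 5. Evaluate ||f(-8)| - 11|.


f(-8) = 11
|11| = 11
|11 - 11| = 0

0


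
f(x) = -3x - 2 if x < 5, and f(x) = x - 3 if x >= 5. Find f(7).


7 satisfies x >= 5
f(7) = 4

4


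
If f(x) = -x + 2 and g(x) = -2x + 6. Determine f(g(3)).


2


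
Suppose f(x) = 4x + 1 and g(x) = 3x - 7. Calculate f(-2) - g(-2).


f(-2) = -7
g(-2) = -13
Difference = 6

6


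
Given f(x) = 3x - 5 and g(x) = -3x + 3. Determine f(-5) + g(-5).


f(-5) = -20
g(-5) = 18
Sum = -2

-2


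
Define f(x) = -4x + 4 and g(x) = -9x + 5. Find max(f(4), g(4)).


f(4) = -12
g(4) = -31
max = -12

-12


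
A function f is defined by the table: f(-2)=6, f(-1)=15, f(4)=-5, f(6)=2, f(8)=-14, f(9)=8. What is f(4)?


Reading from the table at x = 4

-5


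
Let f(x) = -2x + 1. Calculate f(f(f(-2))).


f(-2) = 5
f(5) = -9
f(-9) = 19

19


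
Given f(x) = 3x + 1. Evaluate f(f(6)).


f(6) = 19
f(19) = 58

58


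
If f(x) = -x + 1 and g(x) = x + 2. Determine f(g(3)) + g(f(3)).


f(g(3)) = -4
g(f(3)) = 0
Sum = -4

-4


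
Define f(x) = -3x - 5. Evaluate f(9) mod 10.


8


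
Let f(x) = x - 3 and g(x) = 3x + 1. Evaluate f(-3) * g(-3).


48


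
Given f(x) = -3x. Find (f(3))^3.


f(3) = -9
(-9)^3 = -729

-729


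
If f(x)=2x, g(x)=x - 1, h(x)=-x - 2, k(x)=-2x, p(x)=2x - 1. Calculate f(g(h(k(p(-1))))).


p(-1) = -3
k(-3) = 6
h(6) = -8
g(-8) = -9
f(-9) = -18

-18


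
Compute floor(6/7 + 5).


6/7 = 0.8571
0.8571 + 5 = 5.8571
floor(5.8571) = 5

5


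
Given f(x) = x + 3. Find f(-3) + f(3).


f(-3) = 0
f(3) = 6
Sum = 6

6


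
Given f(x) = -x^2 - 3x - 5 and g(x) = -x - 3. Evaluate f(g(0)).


g(0) = -3
f(-3) = (-1)*(-3)^2 - 3*(-3) - 5 = -5

-5


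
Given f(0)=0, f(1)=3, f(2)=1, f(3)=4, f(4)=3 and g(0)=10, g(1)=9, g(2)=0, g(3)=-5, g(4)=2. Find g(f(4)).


-5


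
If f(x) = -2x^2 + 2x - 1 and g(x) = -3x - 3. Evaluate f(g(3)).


g(3) = -12
f(-12) = (-2)*(-12)^2 + 2*(-12) - 1 = -313

-313


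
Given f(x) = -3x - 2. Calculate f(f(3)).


f(3) = -11
f(-11) = 31

31


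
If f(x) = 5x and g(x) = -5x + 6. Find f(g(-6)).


180


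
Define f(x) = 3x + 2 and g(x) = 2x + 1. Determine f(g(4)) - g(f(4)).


f(g(4)) = 29
g(f(4)) = 29
Difference = 0

0


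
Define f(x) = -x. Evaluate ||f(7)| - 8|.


f(7) = -7
|-7| = 7
|7 - 8| = 1

1


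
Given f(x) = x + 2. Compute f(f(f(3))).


f(3) = 5
f(5) = 7
f(7) = 9

9


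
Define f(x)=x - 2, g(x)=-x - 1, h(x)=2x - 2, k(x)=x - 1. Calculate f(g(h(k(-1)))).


k(-1) = -2
h(-2) = -6
g(-6) = 5
f(5) = 3

3


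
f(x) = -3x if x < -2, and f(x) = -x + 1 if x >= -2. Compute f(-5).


-5 satisfies x < -2
f(-5) = 15

15


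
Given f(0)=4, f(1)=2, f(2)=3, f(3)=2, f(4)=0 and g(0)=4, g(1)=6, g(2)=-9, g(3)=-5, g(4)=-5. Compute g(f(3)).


f(3) = 2
g(2) = -9

-9


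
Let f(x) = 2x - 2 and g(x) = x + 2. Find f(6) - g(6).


f(6) = 10
g(6) = 8
Difference = 2

2


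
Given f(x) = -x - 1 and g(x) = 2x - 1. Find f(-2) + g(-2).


f(-2) = 1
g(-2) = -5
Sum = -4

-4


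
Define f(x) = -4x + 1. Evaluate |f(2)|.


f(2) = -7
|-7| = 7

7


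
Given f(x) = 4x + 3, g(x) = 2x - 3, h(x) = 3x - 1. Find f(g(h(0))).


h(0) = -1
g(-1) = -5
f(-5) = -17

-17


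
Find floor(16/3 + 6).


16/3 = 5.3333
5.3333 + 6 = 11.3333
floor(11.3333) = 11

11


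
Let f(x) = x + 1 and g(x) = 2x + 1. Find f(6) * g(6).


f(6) = 7
g(6) = 13
Product = 91

91


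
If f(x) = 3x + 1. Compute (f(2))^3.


343


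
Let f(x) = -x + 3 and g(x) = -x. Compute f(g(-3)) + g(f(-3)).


f(g(-3)) = 0
g(f(-3)) = -6
Sum = -6

-6


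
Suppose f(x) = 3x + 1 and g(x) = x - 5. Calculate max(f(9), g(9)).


28


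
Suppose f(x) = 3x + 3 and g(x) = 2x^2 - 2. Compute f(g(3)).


g(3) = 16
f(16) = 51

51


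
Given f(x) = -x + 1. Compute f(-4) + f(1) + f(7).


f(-4) = 5
f(1) = 0
f(7) = -6
Sum = -1

-1


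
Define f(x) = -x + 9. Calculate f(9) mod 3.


0


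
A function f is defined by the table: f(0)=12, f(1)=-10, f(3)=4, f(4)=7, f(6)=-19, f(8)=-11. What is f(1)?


-10


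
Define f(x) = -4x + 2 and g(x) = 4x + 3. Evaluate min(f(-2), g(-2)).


f(-2) = 10
g(-2) = -5
min = -5

-5


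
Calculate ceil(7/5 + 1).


7/5 = 1.4
1.4 + 1 = 2.4
ceil(2.4) = 3

3


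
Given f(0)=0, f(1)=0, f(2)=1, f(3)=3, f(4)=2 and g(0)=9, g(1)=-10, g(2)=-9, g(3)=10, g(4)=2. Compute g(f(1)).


f(1) = 0
g(0) = 9

9


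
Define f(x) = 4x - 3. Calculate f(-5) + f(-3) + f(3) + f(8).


f(-5) = -23
f(-3) = -15
f(3) = 9
f(8) = 29
Sum = 0

0


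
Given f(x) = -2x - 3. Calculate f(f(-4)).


f(-4) = 5
f(5) = -13

-13


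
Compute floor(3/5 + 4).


3/5 = 0.6
0.6 + 4 = 4.6
floor(4.6) = 4

4


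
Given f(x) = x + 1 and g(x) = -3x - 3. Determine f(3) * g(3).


-48


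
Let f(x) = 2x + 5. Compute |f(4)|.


f(4) = 13
|13| = 13

13


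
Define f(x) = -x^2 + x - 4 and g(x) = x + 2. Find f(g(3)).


-24


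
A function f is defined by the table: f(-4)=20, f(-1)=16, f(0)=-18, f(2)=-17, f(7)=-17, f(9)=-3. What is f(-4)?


Reading from the table at x = -4

20


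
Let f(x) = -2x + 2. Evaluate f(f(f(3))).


f(3) = -4
f(-4) = 10
f(10) = -18

-18


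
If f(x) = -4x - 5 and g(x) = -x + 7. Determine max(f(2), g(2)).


f(2) = -13
g(2) = 5
max = 5

5


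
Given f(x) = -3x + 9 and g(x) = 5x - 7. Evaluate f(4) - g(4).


-16


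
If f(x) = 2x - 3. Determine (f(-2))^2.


f(-2) = -7
(-7)^2 = 49

49


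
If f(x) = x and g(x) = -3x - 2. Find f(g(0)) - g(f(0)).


f(g(0)) = -2
g(f(0)) = -2
Difference = 0

0


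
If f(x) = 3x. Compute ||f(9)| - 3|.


f(9) = 27
|27| = 27
|27 - 3| = 24

24


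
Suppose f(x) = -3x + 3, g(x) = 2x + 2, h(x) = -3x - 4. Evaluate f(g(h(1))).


h(1) = -7
g(-7) = -12
f(-12) = 39

39


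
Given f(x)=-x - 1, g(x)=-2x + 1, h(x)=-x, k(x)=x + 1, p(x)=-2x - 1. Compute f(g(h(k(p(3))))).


10


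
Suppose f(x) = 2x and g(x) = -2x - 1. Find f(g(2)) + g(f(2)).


-19


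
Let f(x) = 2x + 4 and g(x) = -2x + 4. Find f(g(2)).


g(2) = 0
f(0) = 4

4


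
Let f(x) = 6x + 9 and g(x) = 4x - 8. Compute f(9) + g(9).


f(9) = 63
g(9) = 28
Sum = 91

91


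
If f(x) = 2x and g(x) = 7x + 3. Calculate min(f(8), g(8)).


f(8) = 16
g(8) = 59
min = 16

16


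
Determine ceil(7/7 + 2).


7/7 = 1
1 + 2 = 3
ceil(3) = 3

3


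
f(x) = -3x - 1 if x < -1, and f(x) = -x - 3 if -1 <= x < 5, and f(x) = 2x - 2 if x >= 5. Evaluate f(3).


3 satisfies -1 <= x < 5
f(3) = -6

-6


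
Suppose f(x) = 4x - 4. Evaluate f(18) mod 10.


f(18) = 68
68 mod 10 = 8

8


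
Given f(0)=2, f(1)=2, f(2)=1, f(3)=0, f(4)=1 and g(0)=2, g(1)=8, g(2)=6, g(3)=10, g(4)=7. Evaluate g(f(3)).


f(3) = 0
g(0) = 2

2


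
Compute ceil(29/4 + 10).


29/4 = 7.25
7.25 + 10 = 17.25
ceil(17.25) = 18

18


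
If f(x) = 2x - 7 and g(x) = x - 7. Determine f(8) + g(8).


f(8) = 9
g(8) = 1
Sum = 10

10


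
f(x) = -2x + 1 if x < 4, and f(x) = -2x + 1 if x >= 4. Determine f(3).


-5


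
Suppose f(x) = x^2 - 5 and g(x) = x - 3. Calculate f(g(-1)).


g(-1) = -4
f(-4) = 1*(-4)^2 - 5 = 11

11


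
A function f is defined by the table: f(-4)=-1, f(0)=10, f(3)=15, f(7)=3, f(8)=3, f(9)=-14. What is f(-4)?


Reading from the table at x = -4

-1


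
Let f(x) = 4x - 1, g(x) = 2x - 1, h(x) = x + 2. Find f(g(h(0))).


11


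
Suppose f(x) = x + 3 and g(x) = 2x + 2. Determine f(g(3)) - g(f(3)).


f(g(3)) = 11
g(f(3)) = 14
Difference = -3

-3


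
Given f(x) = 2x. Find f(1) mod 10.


f(1) = 2
2 mod 10 = 2

2


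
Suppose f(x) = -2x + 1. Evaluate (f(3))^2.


f(3) = -5
(-5)^2 = 25

25


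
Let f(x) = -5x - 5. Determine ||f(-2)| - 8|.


f(-2) = 5
|5| = 5
|5 - 8| = 3

3


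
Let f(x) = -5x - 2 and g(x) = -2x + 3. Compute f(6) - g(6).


f(6) = -32
g(6) = -9
Difference = -23

-23


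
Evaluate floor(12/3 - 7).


12/3 = 4
4 - 7 = -3
floor(-3) = -3

-3


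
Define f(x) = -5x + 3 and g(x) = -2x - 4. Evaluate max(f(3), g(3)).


-10


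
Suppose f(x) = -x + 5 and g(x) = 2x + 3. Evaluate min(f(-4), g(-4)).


-5


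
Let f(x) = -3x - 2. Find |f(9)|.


f(9) = -29
|-29| = 29

29


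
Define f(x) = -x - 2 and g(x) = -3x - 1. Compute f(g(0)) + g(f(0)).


f(g(0)) = -1
g(f(0)) = 5
Sum = 4

4


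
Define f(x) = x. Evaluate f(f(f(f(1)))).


f(1) = 1
f(1) = 1
f(1) = 1
f(1) = 1

1


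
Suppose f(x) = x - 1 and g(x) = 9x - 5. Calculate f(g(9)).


g(9) = 76
f(76) = 75

75


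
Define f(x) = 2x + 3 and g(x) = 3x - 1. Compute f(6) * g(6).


f(6) = 15
g(6) = 17
Product = 255

255


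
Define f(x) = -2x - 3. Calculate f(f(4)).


f(4) = -11
f(-11) = 19

19


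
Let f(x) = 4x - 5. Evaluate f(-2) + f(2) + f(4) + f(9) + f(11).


f(-2) = -13
f(2) = 3
f(4) = 11
f(9) = 31
f(11) = 39
Sum = 71

71


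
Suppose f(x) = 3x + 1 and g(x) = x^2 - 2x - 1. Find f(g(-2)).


g(-2) = 7
f(7) = 22

22


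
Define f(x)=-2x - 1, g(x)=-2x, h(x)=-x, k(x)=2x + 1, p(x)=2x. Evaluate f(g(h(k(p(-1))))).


p(-1) = -2
k(-2) = -3
h(-3) = 3
g(3) = -6
f(-6) = 11

11


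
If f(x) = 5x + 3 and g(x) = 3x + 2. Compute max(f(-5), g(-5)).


f(-5) = -22
g(-5) = -13
max = -13

-13


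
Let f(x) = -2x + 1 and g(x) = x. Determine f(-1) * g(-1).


f(-1) = 3
g(-1) = -1
Product = -3

-3


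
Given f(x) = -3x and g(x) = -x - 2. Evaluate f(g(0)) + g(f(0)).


f(g(0)) = 6
g(f(0)) = -2
Sum = 4

4


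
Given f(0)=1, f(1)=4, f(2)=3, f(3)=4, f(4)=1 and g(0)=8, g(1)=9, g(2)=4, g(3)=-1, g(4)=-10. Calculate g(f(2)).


f(2) = 3
g(3) = -1

-1


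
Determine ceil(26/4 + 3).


10


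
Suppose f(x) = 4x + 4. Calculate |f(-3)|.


f(-3) = -8
|-8| = 8

8


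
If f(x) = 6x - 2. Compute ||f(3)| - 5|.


f(3) = 16
|16| = 16
|16 - 5| = 11

11


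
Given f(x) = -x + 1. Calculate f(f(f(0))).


f(0) = 1
f(1) = 0
f(0) = 1

1


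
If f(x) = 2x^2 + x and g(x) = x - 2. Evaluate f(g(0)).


g(0) = -2
f(-2) = 2*(-2)^2 + 1*(-2) = 6

6


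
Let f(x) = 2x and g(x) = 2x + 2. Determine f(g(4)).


g(4) = 10
f(10) = 20

20


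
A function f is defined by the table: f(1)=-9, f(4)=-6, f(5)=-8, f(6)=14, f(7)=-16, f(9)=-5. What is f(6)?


Reading from the table at x = 6

14


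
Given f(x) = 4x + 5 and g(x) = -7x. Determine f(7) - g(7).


f(7) = 33
g(7) = -49
Difference = 82

82


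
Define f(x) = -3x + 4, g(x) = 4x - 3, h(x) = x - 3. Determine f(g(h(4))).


1


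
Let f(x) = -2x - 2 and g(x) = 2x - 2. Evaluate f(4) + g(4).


f(4) = -10
g(4) = 6
Sum = -4

-4


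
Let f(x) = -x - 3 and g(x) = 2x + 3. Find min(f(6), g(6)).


-9


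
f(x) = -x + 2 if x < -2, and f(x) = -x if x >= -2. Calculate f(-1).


-1 satisfies x >= -2
f(-1) = 1

1


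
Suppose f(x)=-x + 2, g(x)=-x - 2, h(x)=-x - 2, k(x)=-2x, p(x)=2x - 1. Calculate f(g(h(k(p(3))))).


p(3) = 5
k(5) = -10
h(-10) = 8
g(8) = -10
f(-10) = 12

12


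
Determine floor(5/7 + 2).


5/7 = 0.7143
0.7143 + 2 = 2.7143
floor(2.7143) = 2

2


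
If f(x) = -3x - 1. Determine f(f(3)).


29


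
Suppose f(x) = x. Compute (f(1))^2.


f(1) = 1
(1)^2 = 1

1


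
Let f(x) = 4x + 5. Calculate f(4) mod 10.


f(4) = 21
21 mod 10 = 1

1


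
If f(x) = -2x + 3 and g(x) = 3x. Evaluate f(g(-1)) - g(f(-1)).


f(g(-1)) = 9
g(f(-1)) = 15
Difference = -6

-6


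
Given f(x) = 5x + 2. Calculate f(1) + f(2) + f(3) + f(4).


f(1) = 7
f(2) = 12
f(3) = 17
f(4) = 22
Sum = 58

58


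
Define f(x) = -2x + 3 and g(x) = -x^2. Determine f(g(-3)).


21


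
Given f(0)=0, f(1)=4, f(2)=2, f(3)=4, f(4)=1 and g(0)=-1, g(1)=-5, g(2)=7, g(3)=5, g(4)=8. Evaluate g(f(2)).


f(2) = 2
g(2) = 7

7


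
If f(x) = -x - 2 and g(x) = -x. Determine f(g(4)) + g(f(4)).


f(g(4)) = 2
g(f(4)) = 6
Sum = 8

8


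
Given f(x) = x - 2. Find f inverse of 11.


13


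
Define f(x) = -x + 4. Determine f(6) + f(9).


f(6) = -2
f(9) = -5
Sum = -7

-7


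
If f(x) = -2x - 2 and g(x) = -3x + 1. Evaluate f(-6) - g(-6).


f(-6) = 10
g(-6) = 19
Difference = -9

-9


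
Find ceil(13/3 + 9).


14


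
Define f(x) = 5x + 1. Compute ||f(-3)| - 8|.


6


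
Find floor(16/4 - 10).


-6


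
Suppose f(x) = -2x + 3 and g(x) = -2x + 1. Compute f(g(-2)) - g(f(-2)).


f(g(-2)) = -7
g(f(-2)) = -13
Difference = 6

6


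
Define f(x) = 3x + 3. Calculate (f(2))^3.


f(2) = 9
(9)^3 = 729

729


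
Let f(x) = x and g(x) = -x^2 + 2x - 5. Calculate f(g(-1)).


-8


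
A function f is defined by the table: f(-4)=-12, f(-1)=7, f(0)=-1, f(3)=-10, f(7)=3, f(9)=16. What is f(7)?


Reading from the table at x = 7

3


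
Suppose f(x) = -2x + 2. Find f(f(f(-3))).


f(-3) = 8
f(8) = -14
f(-14) = 30

30


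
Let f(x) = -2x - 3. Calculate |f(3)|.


f(3) = -9
|-9| = 9

9


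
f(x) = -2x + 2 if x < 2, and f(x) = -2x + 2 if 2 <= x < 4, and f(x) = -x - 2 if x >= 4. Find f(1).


1 satisfies x < 2
f(1) = 0

0


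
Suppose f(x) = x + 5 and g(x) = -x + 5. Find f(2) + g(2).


f(2) = 7
g(2) = 3
Sum = 10

10


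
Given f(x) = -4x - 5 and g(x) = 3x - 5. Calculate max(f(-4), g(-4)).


f(-4) = 11
g(-4) = -17
max = 11

11


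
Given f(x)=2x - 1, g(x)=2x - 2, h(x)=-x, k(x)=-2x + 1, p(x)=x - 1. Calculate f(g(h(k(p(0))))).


p(0) = -1
k(-1) = 3
h(3) = -3
g(-3) = -8
f(-8) = -17

-17


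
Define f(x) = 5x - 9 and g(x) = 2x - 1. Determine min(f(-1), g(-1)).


f(-1) = -14
g(-1) = -3
min = -14

-14


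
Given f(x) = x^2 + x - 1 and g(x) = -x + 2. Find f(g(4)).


1


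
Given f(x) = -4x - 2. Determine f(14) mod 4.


2


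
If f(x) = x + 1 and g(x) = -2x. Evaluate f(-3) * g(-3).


f(-3) = -2
g(-3) = 6
Product = -12

-12


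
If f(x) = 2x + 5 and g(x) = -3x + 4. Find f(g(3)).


g(3) = -5
f(-5) = -5

-5


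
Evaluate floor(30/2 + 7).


30/2 = 15
15 + 7 = 22
floor(22) = 22

22


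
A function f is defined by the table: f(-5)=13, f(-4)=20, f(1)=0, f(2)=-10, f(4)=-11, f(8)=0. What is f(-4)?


Reading from the table at x = -4

20


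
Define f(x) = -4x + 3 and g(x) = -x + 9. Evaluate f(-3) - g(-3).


f(-3) = 15
g(-3) = 12
Difference = 3

3


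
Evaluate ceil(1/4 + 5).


1/4 = 0.25
0.25 + 5 = 5.25
ceil(5.25) = 6

6


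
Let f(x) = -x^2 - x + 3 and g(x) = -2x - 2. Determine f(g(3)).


-53


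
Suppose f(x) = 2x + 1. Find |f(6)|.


13


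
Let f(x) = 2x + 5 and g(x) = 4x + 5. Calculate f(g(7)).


g(7) = 33
f(33) = 71

71


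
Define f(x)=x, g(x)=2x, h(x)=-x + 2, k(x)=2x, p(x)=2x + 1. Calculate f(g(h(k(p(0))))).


p(0) = 1
k(1) = 2
h(2) = 0
g(0) = 0
f(0) = 0

0


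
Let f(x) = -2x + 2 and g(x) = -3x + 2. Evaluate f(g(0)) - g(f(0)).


f(g(0)) = -2
g(f(0)) = -4
Difference = 2

2


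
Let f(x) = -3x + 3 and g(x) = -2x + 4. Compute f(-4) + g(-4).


f(-4) = 15
g(-4) = 12
Sum = 27

27


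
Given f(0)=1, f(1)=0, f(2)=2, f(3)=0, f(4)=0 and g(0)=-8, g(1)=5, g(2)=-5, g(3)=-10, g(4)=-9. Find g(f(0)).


f(0) = 1
g(1) = 5

5


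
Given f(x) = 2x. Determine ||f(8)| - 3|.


f(8) = 16
|16| = 16
|16 - 3| = 13

13


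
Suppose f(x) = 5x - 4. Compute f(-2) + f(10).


f(-2) = -14
f(10) = 46
Sum = 32

32


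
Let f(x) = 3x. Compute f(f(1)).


f(1) = 3
f(3) = 9

9


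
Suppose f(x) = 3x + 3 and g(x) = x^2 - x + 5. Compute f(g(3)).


g(3) = 11
f(11) = 36

36


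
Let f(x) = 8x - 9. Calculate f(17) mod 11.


f(17) = 127
127 mod 11 = 6

6


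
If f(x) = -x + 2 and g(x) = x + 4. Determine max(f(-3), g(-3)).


5


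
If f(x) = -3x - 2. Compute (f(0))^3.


f(0) = -2
(-2)^3 = -8

-8


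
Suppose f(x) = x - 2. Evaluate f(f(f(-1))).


f(-1) = -3
f(-3) = -5
f(-5) = -7

-7


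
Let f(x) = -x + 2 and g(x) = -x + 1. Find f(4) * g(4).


f(4) = -2
g(4) = -3
Product = 6

6


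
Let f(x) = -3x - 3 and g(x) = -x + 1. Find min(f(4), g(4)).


-15


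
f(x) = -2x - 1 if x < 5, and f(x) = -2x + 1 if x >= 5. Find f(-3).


-3 satisfies x < 5
f(-3) = 5

5


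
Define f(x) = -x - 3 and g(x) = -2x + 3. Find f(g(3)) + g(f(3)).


15


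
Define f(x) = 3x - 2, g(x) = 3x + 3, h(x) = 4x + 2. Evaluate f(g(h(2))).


h(2) = 10
g(10) = 33
f(33) = 97

97


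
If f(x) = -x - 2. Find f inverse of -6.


Solve -x - 2 = -6
x = (-6 + 2) / (-1) = 4

4


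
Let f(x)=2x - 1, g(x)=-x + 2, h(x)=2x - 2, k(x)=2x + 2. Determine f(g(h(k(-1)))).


k(-1) = 0
h(0) = -2
g(-2) = 4
f(4) = 7

7


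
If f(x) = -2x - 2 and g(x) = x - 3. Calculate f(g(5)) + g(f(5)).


f(g(5)) = -6
g(f(5)) = -15
Sum = -21

-21


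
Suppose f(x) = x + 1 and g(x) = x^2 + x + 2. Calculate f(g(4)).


g(4) = 22
f(22) = 23

23


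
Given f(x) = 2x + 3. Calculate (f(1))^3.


125


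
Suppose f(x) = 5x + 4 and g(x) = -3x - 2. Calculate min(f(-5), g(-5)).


f(-5) = -21
g(-5) = 13
min = -21

-21


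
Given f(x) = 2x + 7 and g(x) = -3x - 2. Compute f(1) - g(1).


14


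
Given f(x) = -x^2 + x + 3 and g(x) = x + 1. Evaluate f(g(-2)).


1


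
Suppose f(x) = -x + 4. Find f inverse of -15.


Solve -x + 4 = -15
x = (-15 - 4) / (-1) = 19

19


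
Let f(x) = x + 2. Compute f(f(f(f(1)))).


9


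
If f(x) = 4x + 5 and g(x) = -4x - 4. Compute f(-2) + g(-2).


f(-2) = -3
g(-2) = 4
Sum = 1

1


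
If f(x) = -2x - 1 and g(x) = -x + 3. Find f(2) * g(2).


f(2) = -5
g(2) = 1
Product = -5

-5


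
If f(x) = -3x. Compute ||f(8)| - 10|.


f(8) = -24
|-24| = 24
|24 - 10| = 14

14


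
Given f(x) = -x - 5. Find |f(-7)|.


f(-7) = 2
|2| = 2

2


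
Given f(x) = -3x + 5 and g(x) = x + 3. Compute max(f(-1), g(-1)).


8


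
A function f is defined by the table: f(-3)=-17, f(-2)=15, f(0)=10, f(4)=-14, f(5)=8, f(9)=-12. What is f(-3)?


Reading from the table at x = -3

-17


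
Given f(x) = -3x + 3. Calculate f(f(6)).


f(6) = -15
f(-15) = 48

48


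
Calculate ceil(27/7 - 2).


2


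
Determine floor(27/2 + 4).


27/2 = 13.5
13.5 + 4 = 17.5
floor(17.5) = 17

17


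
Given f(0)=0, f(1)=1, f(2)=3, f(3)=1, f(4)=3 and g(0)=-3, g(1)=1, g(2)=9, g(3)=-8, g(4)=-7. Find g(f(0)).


f(0) = 0
g(0) = -3

-3


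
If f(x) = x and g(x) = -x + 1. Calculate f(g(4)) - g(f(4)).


f(g(4)) = -3
g(f(4)) = -3
Difference = 0

0


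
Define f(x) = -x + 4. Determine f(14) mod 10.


f(14) = -10
-10 mod 10 = 0

0


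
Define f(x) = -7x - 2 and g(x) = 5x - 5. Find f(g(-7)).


g(-7) = -40
f(-40) = 278

278


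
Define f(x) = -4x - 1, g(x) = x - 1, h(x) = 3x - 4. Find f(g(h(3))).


h(3) = 5
g(5) = 4
f(4) = -17

-17


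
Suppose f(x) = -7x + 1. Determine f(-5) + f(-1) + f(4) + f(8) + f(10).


f(-5) = 36
f(-1) = 8
f(4) = -27
f(8) = -55
f(10) = -69
Sum = -107

-107


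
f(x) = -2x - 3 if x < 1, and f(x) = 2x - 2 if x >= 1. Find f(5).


5 satisfies x >= 1
f(5) = 8

8


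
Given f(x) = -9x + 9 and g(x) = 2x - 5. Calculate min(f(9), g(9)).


f(9) = -72
g(9) = 13
min = -72

-72


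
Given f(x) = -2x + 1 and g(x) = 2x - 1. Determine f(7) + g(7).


f(7) = -13
g(7) = 13
Sum = 0

0


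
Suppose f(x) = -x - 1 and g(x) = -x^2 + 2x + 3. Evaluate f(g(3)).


g(3) = 0
f(0) = -1

-1


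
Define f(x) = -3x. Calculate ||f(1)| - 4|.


f(1) = -3
|-3| = 3
|3 - 4| = 1

1


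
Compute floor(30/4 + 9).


30/4 = 7.5
7.5 + 9 = 16.5
floor(16.5) = 16

16


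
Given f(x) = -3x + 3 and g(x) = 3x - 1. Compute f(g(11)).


g(11) = 32
f(32) = -93

-93


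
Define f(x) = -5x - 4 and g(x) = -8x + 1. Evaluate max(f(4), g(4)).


f(4) = -24
g(4) = -31
max = -24

-24


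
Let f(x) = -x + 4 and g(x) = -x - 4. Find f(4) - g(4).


f(4) = 0
g(4) = -8
Difference = 8

8


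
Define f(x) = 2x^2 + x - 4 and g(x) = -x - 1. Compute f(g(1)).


2


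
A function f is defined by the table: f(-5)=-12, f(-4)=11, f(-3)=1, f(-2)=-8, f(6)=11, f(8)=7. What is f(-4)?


Reading from the table at x = -4

11


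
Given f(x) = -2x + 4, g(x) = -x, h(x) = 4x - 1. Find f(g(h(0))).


h(0) = -1
g(-1) = 1
f(1) = 2

2


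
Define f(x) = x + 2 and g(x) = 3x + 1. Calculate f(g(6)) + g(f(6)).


f(g(6)) = 21
g(f(6)) = 25
Sum = 46

46


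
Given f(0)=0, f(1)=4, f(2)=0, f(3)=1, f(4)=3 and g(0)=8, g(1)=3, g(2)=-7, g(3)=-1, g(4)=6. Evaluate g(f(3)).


f(3) = 1
g(1) = 3

3


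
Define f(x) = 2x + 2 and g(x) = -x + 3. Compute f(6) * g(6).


-42


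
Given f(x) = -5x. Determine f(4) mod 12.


f(4) = -20
-20 mod 12 = 4

4


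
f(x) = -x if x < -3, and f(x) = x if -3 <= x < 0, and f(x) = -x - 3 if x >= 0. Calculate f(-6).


-6 satisfies x < -3
f(-6) = 6

6


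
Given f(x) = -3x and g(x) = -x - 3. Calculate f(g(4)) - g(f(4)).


f(g(4)) = 21
g(f(4)) = 9
Difference = 12

12


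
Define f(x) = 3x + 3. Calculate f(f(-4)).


f(-4) = -9
f(-9) = -24

-24


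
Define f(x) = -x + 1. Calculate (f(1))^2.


f(1) = 0
(0)^2 = 0

0


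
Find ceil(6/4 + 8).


6/4 = 1.5
1.5 + 8 = 9.5
ceil(9.5) = 10

10


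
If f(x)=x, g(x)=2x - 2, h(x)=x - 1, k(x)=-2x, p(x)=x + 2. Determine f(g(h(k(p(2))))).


p(2) = 4
k(4) = -8
h(-8) = -9
g(-9) = -20
f(-20) = -20

-20


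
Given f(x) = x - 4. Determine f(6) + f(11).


f(6) = 2
f(11) = 7
Sum = 9

9


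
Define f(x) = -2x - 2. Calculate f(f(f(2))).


f(2) = -6
f(-6) = 10
f(10) = -22

-22


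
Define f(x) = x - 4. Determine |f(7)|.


f(7) = 3
|3| = 3

3


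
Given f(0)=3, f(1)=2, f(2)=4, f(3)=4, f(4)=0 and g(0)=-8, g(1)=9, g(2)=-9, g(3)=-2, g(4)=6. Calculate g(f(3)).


6


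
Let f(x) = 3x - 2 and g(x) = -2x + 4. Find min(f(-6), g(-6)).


f(-6) = -20
g(-6) = 16
min = -20

-20


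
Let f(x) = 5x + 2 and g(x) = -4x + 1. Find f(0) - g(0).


f(0) = 2
g(0) = 1
Difference = 1

1


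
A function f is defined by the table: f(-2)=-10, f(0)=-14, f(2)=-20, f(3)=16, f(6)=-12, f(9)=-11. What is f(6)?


Reading from the table at x = 6

-12


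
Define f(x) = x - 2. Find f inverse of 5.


Solve x - 2 = 5
x = (5 + 2) / 1 = 7

7


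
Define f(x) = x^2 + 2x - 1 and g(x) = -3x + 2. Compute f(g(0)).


g(0) = 2
f(2) = 1*(2)^2 + 2*(2) - 1 = 7

7


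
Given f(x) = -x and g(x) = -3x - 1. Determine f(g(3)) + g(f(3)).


f(g(3)) = 10
g(f(3)) = 8
Sum = 18

18


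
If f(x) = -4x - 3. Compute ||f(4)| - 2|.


f(4) = -19
|-19| = 19
|19 - 2| = 17

17


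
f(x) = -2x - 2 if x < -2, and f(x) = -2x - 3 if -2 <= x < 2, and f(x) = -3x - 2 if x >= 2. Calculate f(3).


3 satisfies x >= 2
f(3) = -11

-11


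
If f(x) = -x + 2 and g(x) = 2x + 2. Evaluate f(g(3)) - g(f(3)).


f(g(3)) = -6
g(f(3)) = 0
Difference = -6

-6


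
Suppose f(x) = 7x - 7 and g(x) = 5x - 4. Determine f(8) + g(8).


f(8) = 49
g(8) = 36
Sum = 85

85


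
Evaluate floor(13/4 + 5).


8


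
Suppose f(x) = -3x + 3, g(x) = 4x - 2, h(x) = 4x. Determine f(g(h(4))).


h(4) = 16
g(16) = 62
f(62) = -183

-183


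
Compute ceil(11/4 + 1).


11/4 = 2.75
2.75 + 1 = 3.75
ceil(3.75) = 4

4


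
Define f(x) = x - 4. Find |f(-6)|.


f(-6) = -10
|-10| = 10

10


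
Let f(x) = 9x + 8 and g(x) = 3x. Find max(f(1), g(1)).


f(1) = 17
g(1) = 3
max = 17

17


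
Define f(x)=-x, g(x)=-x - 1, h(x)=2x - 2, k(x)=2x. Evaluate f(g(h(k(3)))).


k(3) = 6
h(6) = 10
g(10) = -11
f(-11) = 11

11


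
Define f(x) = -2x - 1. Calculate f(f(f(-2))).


f(-2) = 3
f(3) = -7
f(-7) = 13

13


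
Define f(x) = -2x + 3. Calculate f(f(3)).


f(3) = -3
f(-3) = 9

9


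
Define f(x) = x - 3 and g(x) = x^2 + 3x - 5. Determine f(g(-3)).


g(-3) = -5
f(-5) = -8

-8


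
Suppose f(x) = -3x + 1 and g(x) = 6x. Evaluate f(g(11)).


g(11) = 66
f(66) = -197

-197


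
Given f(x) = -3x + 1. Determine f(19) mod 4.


f(19) = -56
-56 mod 4 = 0

0


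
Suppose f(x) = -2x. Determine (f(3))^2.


f(3) = -6
(-6)^2 = 36

36


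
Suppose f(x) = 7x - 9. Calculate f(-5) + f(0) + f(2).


f(-5) = -44
f(0) = -9
f(2) = 5
Sum = -48

-48


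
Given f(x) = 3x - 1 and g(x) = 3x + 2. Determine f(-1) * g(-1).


f(-1) = -4
g(-1) = -1
Product = 4

4


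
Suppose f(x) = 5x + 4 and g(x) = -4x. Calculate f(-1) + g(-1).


3


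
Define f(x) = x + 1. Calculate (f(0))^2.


f(0) = 1
(1)^2 = 1

1


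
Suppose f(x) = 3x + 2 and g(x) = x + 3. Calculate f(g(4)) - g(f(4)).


f(g(4)) = 23
g(f(4)) = 17
Difference = 6

6


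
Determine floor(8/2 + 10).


14


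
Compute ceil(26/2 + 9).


26/2 = 13
13 + 9 = 22
ceil(22) = 22

22


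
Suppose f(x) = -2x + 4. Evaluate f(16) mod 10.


f(16) = -28
-28 mod 10 = 2

2


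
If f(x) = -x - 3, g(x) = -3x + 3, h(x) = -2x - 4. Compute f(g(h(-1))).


-12


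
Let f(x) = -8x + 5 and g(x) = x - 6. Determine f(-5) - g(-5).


f(-5) = 45
g(-5) = -11
Difference = 56

56


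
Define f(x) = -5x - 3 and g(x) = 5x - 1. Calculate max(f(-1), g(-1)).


f(-1) = 2
g(-1) = -6
max = 2

2


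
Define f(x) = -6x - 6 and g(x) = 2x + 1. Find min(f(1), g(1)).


f(1) = -12
g(1) = 3
min = -12

-12


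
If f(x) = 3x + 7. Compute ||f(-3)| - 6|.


f(-3) = -2
|-2| = 2
|2 - 6| = 4

4


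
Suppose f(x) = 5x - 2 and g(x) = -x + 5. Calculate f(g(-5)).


48


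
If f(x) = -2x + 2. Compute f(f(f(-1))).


14


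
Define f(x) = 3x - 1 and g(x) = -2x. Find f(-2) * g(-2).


f(-2) = -7
g(-2) = 4
Product = -28

-28


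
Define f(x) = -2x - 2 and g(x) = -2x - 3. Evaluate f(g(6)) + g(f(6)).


f(g(6)) = 28
g(f(6)) = 25
Sum = 53

53


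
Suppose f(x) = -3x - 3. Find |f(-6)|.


f(-6) = 15
|15| = 15

15
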